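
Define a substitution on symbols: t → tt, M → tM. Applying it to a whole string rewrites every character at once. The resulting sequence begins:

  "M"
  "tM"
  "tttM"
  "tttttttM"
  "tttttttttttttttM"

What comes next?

tttttttttttttttttttttttttttttttM

φ(tttttttttttttttM) expands symbol-by-symbol to tt tt tt tt tt tt tt tt tt tt tt tt tt tt tt tM; joining the 16 pieces gives the next term.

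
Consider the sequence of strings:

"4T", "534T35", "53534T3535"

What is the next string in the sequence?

Each term wraps the previous one in 53 on the left and 35 on the right.
Applying this once more to 53534T3535:

5353534T353535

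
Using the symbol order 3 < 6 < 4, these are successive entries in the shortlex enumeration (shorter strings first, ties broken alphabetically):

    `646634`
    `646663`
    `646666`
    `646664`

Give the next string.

646643

Treat 646664 as a base-3 numeral over the given alphabet and add one, carrying through any trailing 4's.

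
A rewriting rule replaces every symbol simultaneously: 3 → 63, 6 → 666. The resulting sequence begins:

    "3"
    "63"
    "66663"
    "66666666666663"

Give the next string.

Replace each of the 14 characters of 66666666666663 in place — 666 666 666 666 666 666 666 666 666 666 666 666 666 63 — and concatenate.

66666666666666666666666666666666666666663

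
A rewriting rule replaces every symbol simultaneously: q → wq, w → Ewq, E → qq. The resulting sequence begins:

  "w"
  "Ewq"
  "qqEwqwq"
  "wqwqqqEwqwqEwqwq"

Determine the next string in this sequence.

EwqwqEwqwqwqwqqqEwqwqEwqwqqqEwqwqEwqwq

Applying the rule to each of the 16 symbols of wqwqqqEwqwqEwqwq gives the pieces Ewq wq Ewq wq wq wq qq Ewq wq Ewq wq qq Ewq wq Ewq wq, which concatenate to the answer.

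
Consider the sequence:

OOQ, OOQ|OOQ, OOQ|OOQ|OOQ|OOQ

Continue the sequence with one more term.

Every step duplicates the string with '|' between the halves.
Doubling OOQ|OOQ|OOQ|OOQ with '|' between the halves:

OOQ|OOQ|OOQ|OOQ|OOQ|OOQ|OOQ|OOQ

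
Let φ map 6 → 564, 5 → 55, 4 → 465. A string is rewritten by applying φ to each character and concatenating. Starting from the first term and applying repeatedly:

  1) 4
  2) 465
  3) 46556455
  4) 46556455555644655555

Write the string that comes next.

Rewriting the 20 symbols of 46556455555644655555 one by one yields 465 564 55 55 564 465 55 55 55 55 55 564 465 465 564 55 55 55 55 55; concatenated:

465564555556446555555555555644654655645555555555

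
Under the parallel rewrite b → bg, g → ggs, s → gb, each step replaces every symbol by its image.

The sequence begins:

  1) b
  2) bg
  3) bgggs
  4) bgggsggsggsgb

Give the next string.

Replace each of the 13 characters of bgggsggsggsgb in place — bg ggs ggs ggs gb ggs ggs gb ggs ggs gb ggs bg — and concatenate.

bgggsggsggsgbggsggsgbggsggsgbggsbg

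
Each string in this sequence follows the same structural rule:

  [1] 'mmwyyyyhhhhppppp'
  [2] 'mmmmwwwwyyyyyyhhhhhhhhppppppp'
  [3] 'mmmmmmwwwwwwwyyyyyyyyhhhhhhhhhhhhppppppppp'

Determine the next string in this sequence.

mmmmmmmmwwwwwwwwwwyyyyyyyyyyhhhhhhhhhhhhhhhhppppppppppp

Each string has the form m^{2n} w^{3n-2} y^{2n+2} h^{4n} p^{2n+3} (n = 1, 2, …).
For the next term, n = 4, so the run lengths are 8, 10, 10, 16, 11.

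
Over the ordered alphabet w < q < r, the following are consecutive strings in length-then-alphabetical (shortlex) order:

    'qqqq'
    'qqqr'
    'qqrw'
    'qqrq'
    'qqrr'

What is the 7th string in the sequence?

qrwq

Advancing 2 positions from qqrr through qqrr → qrww reaches term 7.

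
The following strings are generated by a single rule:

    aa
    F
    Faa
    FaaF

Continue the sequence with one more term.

FaaFFaa

This is a Fibonacci-style word recurrence s(k) = s(k−1)·s(k−2): e.g. F·aa = Faa.
Continuing: FaaF · Faa gives term 5.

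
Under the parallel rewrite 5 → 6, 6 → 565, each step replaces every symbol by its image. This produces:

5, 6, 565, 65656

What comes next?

56565656565

Apply φ to 65656 symbol by symbol: 6→565, 5→6, 6→565, 5→6, 6→565; joined: 565 6 565 6 565.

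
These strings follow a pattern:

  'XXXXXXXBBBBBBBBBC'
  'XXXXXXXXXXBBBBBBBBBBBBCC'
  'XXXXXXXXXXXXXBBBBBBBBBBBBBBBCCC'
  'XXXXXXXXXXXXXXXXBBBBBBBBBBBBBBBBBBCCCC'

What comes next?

Term n consists of 3n-2 X's, followed by 3n B's, followed by n-2 C's, where the shown terms are n = 3, 4, 5, 6.
Setting n = 7 gives 19, 21, 5 characters in each block.

XXXXXXXXXXXXXXXXXXXBBBBBBBBBBBBBBBBBBBBBCCCCC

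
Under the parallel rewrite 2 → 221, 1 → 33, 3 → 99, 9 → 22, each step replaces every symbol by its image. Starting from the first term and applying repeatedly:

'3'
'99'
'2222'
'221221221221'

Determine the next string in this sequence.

Expanding 221221221221: 2→221, 2→221, 1→33, 2→221, 2→221, 1→33, 2→221, 2→221, 1→33, 2→221, 2→221, 1→33. Concatenated: 221 221 33 221 221 33 221 221 33 221 221 33.

22122133221221332212213322122133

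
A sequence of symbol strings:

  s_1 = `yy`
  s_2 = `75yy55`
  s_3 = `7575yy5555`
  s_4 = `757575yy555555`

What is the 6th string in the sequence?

7575757575yy5555555555

s(k+1) = 75·s(k)·55, so each term gains 75 as a prefix and 55 as a suffix.
From 757575yy555555, 2 further steps: 757575yy555555 → 75757575yy55555555 → (answer).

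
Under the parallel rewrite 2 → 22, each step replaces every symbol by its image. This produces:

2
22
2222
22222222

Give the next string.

2222222222222222

Apply φ to 22222222 symbol by symbol: 2→22, 2→22, 2→22, 2→22, 2→22, 2→22, 2→22, 2→22; joined: 22 22 22 22 22 22 22 22.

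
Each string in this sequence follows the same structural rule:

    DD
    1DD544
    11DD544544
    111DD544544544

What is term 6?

11111DD544544544544544

s(k+1) = 1·s(k)·544, so each term gains 1 as a prefix and 544 as a suffix.
From 111DD544544544, 2 further steps: 111DD544544544 → 1111DD544544544544 → (answer).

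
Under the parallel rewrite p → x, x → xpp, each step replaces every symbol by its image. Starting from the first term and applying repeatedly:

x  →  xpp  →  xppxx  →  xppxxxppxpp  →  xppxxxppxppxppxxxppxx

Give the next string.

xppxxxppxppxppxxxppxxxppxxxppxppxppxxxppxpp

φ(xppxxxppxppxppxxxppxx) expands symbol-by-symbol to xpp x x xpp xpp xpp x x xpp x x xpp x x xpp xpp xpp x x xpp xpp; joining the 21 pieces gives the next term.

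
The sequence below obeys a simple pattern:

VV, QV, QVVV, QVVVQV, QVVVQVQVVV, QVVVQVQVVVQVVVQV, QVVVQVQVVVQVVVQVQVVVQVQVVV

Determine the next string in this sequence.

Each term (from the third on) is the previous term followed by the one before it: term 3 = QV·VV = QVVV.
Continuing: QVVVQVQVVVQVVVQVQVVVQVQVVV · QVVVQVQVVVQVVVQV gives term 8.

QVVVQVQVVVQVVVQVQVVVQVQVVVQVVVQVQVVVQVVVQV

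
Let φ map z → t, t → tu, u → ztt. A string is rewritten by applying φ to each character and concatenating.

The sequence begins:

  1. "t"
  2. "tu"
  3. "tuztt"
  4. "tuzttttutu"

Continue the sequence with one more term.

tuzttttutututuztttuztt

Expanding tuzttttutu: t→tu, u→ztt, z→t, t→tu, t→tu, t→tu, t→tu, u→ztt, t→tu, u→ztt. Concatenated: tu ztt t tu tu tu tu ztt tu ztt.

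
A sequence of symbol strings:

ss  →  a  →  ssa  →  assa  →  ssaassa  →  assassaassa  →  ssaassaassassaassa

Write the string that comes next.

assassaassassaassaassassaassa

Each term (from the third on) is the two preceding terms concatenated in order: term 3 = ss·a = ssa.
Continuing: assassaassa · ssaassaassassaassa gives term 8.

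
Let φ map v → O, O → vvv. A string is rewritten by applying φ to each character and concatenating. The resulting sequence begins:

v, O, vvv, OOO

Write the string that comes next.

Apply φ to OOO symbol by symbol: O→vvv, O→vvv, O→vvv; joined: vvv vvv vvv.

vvvvvvvvv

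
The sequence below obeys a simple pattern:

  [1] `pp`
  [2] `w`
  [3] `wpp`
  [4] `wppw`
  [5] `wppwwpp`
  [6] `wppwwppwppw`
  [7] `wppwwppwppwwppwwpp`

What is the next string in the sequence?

wppwwppwppwwppwwppwppwwppwppw

From term 3 onward, concatenate the last term with the second-to-last: w·pp = wpp, wpp·w = wppw, …
Continuing: wppwwppwppwwppwwpp · wppwwppwppw gives term 8.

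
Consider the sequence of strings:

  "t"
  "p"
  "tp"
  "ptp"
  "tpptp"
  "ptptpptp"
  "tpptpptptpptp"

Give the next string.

This is a Fibonacci-style word recurrence s(k) = s(k−2)·s(k−1): e.g. t·p = tp.
So term 8 is ptptpptp·tpptpptptpptp.

ptptpptptpptpptptpptp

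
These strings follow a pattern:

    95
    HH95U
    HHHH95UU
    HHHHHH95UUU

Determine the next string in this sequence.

HHHHHHHH95UUUU

Every step adds HH to the front and U to the end of the previous string.
So the next term is HH·HHHHHH95UUU·U.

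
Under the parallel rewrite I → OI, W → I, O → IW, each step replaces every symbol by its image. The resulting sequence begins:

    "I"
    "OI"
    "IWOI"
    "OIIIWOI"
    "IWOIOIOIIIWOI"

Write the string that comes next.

OIIIWOIIWOIIWOIOIOIIIWOI

Replace each of the 13 characters of IWOIOIOIIIWOI in place — OI I IW OI IW OI IW OI OI OI I IW OI — and concatenate.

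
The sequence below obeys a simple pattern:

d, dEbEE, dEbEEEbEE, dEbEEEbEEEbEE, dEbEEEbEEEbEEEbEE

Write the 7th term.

dEbEEEbEEEbEEEbEEEbEEEbEE

Each term is the previous one with EbEE appended.
From dEbEEEbEEEbEEEbEE, 2 further steps: dEbEEEbEEEbEEEbEE → dEbEEEbEEEbEEEbEEEbEE → (answer).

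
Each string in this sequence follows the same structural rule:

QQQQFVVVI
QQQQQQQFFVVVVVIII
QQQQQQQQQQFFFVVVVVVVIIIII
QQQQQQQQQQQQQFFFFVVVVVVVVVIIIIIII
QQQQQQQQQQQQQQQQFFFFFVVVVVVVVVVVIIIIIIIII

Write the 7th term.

Each string has the form Q^{3n+1} F^{n} V^{2n+1} I^{2n-1} (n = 1, 2, …).
Setting n = 7 gives 22, 7, 15, 13 characters in each block.

QQQQQQQQQQQQQQQQQQQQQQFFFFFFFVVVVVVVVVVVVVVVIIIIIIIIIIIII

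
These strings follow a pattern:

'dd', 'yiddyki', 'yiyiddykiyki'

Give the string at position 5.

Every step adds yi to the front and yki to the end of the previous string.
From yiyiddykiyki, 2 further steps: yiyiddykiyki → yiyiyiddykiykiyki → (answer).

yiyiyiyiddykiykiykiyki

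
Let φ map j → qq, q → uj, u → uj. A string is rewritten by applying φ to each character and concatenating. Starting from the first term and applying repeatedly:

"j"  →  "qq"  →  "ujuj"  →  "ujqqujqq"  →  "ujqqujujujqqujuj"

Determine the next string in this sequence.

Rewriting the 16 symbols of ujqqujujujqqujuj one by one yields uj qq uj uj uj qq uj qq uj qq uj uj uj qq uj qq; concatenated:

ujqqujujujqqujqqujqqujujujqqujqq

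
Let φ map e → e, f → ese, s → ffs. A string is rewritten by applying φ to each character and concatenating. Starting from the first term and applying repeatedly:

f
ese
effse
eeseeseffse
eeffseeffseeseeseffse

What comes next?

Rewriting the 21 symbols of eeffseeffseeseeseffse one by one yields e e ese ese ffs e e ese ese ffs e e ffs e e ffs e ese ese ffs e; concatenated:

eeeseeseffseeeseeseffseeffseeffseeseeseffse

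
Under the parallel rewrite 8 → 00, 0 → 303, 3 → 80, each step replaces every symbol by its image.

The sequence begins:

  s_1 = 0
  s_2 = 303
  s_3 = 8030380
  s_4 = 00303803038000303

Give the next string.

φ(00303803038000303) expands symbol-by-symbol to 303 303 80 303 80 00 303 80 303 80 00 303 303 303 80 303 80; joining the 17 pieces gives the next term.

3033038030380003038030380003033033038030380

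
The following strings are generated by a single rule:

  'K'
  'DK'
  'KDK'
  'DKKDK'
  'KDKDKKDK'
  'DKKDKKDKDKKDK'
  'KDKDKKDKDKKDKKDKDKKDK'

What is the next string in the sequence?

DKKDKKDKDKKDKKDKDKKDKDKKDKKDKDKKDK

From term 3 onward, concatenate the second-to-last term with the last: K·DK = KDK, DK·KDK = DKKDK, …
Continuing: DKKDKKDKDKKDK · KDKDKKDKDKKDKKDKDKKDK gives term 8.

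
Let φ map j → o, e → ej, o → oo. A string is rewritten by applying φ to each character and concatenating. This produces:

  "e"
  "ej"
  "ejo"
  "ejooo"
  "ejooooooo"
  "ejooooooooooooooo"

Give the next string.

φ(ejooooooooooooooo) expands symbol-by-symbol to ej o oo oo oo oo oo oo oo oo oo oo oo oo oo oo oo; joining the 17 pieces gives the next term.

ejooooooooooooooooooooooooooooooo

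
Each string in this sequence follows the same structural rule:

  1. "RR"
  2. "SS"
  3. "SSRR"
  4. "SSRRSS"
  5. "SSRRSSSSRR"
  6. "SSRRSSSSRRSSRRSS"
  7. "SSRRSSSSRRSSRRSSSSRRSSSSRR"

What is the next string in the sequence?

This is a Fibonacci-style word recurrence s(k) = s(k−1)·s(k−2): e.g. SS·RR = SSRR.
The next term joins SSRRSSSSRRSSRRSSSSRRSSSSRR and SSRRSSSSRRSSRRSS.

SSRRSSSSRRSSRRSSSSRRSSSSRRSSRRSSSSRRSSRRSS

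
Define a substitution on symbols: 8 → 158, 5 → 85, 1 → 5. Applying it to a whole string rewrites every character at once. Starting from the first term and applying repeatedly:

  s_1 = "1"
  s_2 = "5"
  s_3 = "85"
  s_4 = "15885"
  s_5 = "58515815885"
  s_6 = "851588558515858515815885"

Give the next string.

Rewriting the 24 symbols of 851588558515858515815885 one by one yields 158 85 5 85 158 158 85 85 158 85 5 85 158 85 158 85 5 85 158 5 85 158 158 85; concatenated:

15885585158158858515885585158851588558515858515815885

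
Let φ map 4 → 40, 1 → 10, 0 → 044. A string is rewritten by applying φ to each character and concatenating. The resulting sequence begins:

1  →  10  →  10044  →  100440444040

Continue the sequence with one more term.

Rewriting each symbol of 100440444040: 1→10, 0→044, 0→044, 4→40, 4→40, 0→044, 4→40, 4→40, 4→40, 0→044, 4→40, 0→044, which concatenates to 10 044 044 40 40 044 40 40 40 044 40 044.

10044044404004440404004440044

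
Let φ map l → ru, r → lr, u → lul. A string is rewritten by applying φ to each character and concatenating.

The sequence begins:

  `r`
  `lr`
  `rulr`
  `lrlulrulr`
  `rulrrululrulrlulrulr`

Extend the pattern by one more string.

lrlulrulrlrlulrululrulrlulrulrrululrulrlulrulr

φ(rulrrululrulrlulrulr) expands symbol-by-symbol to lr lul ru lr lr lul ru lul ru lr lul ru lr ru lul ru lr lul ru lr; joining the 20 pieces gives the next term.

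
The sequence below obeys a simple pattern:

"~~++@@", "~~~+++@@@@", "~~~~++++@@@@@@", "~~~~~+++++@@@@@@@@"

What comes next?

The n-th term is n+1 ~'s then n+1 +'s then 2n @'s (n = 1, 2, …).
For the next term, n = 5, so the run lengths are 6, 6, 10.

~~~~~~++++++@@@@@@@@@@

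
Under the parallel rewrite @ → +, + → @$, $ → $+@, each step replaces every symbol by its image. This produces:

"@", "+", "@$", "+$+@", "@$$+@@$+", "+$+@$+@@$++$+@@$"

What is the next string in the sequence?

@$$+@@$+$+@@$++$+@@$@$$+@@$++$+@

Applying the rule to each of the 16 symbols of +$+@$+@@$++$+@@$ gives the pieces @$ $+@ @$ + $+@ @$ + + $+@ @$ @$ $+@ @$ + + $+@, which concatenate to the answer.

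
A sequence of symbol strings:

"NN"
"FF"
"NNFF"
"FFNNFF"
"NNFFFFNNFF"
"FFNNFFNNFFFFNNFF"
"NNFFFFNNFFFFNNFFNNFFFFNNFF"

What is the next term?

FFNNFFNNFFFFNNFFNNFFFFNNFFFFNNFFNNFFFFNNFF

Each term (from the third on) is the two preceding terms concatenated in order: term 3 = NN·FF = NNFF.
Continuing: FFNNFFNNFFFFNNFF · NNFFFFNNFFFFNNFFNNFFFFNNFF gives term 8.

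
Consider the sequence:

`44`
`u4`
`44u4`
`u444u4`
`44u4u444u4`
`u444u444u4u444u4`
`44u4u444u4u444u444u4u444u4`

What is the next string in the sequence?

This is a Fibonacci-style word recurrence s(k) = s(k−2)·s(k−1): e.g. 44·u4 = 44u4.
The next term joins u444u444u4u444u4 and 44u4u444u4u444u444u4u444u4.

u444u444u4u444u444u4u444u4u444u444u4u444u4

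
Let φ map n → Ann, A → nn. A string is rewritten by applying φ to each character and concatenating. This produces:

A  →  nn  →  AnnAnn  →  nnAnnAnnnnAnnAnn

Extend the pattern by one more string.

Replace each of the 16 characters of nnAnnAnnnnAnnAnn in place — Ann Ann nn Ann Ann nn Ann Ann Ann Ann nn Ann Ann nn Ann Ann — and concatenate.

AnnAnnnnAnnAnnnnAnnAnnAnnAnnnnAnnAnnnnAnnAnn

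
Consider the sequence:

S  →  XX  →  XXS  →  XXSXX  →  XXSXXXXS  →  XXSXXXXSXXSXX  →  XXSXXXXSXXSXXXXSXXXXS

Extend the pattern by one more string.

This is a Fibonacci-style word recurrence s(k) = s(k−1)·s(k−2): e.g. XX·S = XXS.
Continuing: XXSXXXXSXXSXXXXSXXXXS · XXSXXXXSXXSXX gives term 8.

XXSXXXXSXXSXXXXSXXXXSXXSXXXXSXXSXX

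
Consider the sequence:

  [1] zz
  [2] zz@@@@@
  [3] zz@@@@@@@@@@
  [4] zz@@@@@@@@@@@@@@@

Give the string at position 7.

zz@@@@@@@@@@@@@@@@@@@@@@@@@@@@@@

The strings grow by a fixed suffix @@@@@ each time.
From zz@@@@@@@@@@@@@@@, 3 further steps: zz@@@@@@@@@@@@@@@ → zz@@@@@@@@@@@@@@@@@@@@ → zz@@@@@@@@@@@@@@@@@@@@@@@@@ → (answer).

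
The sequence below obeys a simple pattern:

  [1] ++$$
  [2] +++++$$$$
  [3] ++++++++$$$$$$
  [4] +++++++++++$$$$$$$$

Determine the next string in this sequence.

++++++++++++++$$$$$$$$$$

The n-th term is 3n-1 +'s then 2n $'s (n = 1, 2, …).
For the next term, n = 5, so the run lengths are 14, 10.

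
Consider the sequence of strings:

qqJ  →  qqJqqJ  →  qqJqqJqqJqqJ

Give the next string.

s(k+1) = s(k)·s(k) — each term doubles the last.
Doubling qqJqqJqqJqqJ:

qqJqqJqqJqqJqqJqqJqqJqqJ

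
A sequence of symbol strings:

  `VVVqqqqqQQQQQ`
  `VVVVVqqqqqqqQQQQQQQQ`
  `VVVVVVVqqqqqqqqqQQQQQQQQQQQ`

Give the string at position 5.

Term n consists of 2n+1 V's, followed by 2n+3 q's, followed by 3n+2 Q's (n = 1, 2, …).
For term 5, n = 5, so the run lengths are 11, 13, 17.

VVVVVVVVVVVqqqqqqqqqqqqqQQQQQQQQQQQQQQQQQ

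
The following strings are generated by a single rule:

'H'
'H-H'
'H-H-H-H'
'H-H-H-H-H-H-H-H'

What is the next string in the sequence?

H-H-H-H-H-H-H-H-H-H-H-H-H-H-H-H

Each string is two copies of the previous one joined by '-'.
So the next term is two copies of H-H-H-H-H-H-H-H with '-' between the halves.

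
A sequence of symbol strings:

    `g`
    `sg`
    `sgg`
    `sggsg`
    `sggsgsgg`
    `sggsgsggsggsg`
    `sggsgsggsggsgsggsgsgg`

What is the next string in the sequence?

This is a Fibonacci-style word recurrence s(k) = s(k−1)·s(k−2): e.g. sg·g = sgg.
Continuing: sggsgsggsggsgsggsgsgg · sggsgsggsggsg gives term 8.

sggsgsggsggsgsggsgsggsggsgsggsggsg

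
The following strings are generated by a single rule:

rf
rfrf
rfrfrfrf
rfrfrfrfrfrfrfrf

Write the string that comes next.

Every step duplicates the string.
So the next term is two copies of rfrfrfrfrfrfrfrf.

rfrfrfrfrfrfrfrfrfrfrfrfrfrfrfrf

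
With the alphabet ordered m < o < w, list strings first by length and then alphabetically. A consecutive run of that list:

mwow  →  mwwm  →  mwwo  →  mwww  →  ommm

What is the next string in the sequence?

ommo

Find the rightmost character of ommm below w, bump it to the next letter, and reset everything to its right to m.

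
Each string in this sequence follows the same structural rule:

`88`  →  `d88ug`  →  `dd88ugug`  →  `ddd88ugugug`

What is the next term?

Every step adds d to the front and ug to the end of the previous string.
Applying this once more to ddd88ugugug:

dddd88ugugugug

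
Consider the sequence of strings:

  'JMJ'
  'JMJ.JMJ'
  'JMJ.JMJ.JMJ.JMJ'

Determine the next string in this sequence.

Each string is two copies of the previous one joined by '.'.
One more doubling of JMJ.JMJ.JMJ.JMJ gives the answer.

JMJ.JMJ.JMJ.JMJ.JMJ.JMJ.JMJ.JMJ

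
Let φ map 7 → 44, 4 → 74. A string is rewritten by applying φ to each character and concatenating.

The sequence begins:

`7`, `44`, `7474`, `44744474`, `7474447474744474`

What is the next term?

φ(7474447474744474) expands symbol-by-symbol to 44 74 44 74 74 74 44 74 44 74 44 74 74 74 44 74; joining the 16 pieces gives the next term.

44744474747444744474447474744474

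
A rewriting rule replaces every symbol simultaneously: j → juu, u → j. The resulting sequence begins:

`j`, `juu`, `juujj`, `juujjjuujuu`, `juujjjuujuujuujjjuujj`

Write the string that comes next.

Rewriting the 21 symbols of juujjjuujuujuujjjuujj one by one yields juu j j juu juu juu j j juu j j juu j j juu juu juu j j juu juu; concatenated:

juujjjuujuujuujjjuujjjuujjjuujuujuujjjuujuu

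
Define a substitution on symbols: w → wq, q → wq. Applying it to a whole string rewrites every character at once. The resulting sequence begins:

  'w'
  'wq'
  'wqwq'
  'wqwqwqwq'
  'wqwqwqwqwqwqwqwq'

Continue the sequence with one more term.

Rewriting the 16 symbols of wqwqwqwqwqwqwqwq one by one yields wq wq wq wq wq wq wq wq wq wq wq wq wq wq wq wq; concatenated:

wqwqwqwqwqwqwqwqwqwqwqwqwqwqwqwq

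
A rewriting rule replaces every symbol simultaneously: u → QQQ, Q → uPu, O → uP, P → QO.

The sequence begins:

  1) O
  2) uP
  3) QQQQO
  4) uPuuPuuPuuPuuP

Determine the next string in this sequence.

QQQQOQQQQQQQOQQQQQQQOQQQQQQQOQQQQQQQO

Replace each of the 14 characters of uPuuPuuPuuPuuP in place — QQQ QO QQQ QQQ QO QQQ QQQ QO QQQ QQQ QO QQQ QQQ QO — and concatenate.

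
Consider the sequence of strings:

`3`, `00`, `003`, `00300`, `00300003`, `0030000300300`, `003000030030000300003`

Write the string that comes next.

0030000300300003000030030000300300

From term 3 onward, concatenate the last term with the second-to-last: 00·3 = 003, 003·00 = 00300, …
Continuing: 003000030030000300003 · 0030000300300 gives term 8.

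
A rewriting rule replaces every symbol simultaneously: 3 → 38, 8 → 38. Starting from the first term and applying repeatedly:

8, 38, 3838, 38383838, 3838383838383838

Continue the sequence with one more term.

Applying the rule to each of the 16 symbols of 3838383838383838 gives the pieces 38 38 38 38 38 38 38 38 38 38 38 38 38 38 38 38, which concatenate to the answer.

38383838383838383838383838383838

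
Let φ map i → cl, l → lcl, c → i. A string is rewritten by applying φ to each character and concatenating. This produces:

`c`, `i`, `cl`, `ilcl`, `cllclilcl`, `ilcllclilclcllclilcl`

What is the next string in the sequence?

φ(ilcllclilclcllclilcl) expands symbol-by-symbol to cl lcl i lcl lcl i lcl cl lcl i lcl i lcl lcl i lcl cl lcl i lcl; joining the 20 pieces gives the next term.

cllclilcllclilclcllclilclilcllclilclcllclilcl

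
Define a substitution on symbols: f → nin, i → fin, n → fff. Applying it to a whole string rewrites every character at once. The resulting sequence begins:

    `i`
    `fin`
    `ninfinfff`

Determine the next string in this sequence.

Apply φ to ninfinfff symbol by symbol: n→fff, i→fin, n→fff, f→nin, i→fin, n→fff, f→nin, f→nin, f→nin; joined: fff fin fff nin fin fff nin nin nin.

ffffinfffninfinfffninninnin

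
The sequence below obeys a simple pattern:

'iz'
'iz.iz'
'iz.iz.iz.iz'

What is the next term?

iz.iz.iz.iz.iz.iz.iz.iz

s(k+1) = s(k)·.·s(k) — each term doubles the last with '.' between the halves.
One more doubling of iz.iz.iz.iz gives the answer.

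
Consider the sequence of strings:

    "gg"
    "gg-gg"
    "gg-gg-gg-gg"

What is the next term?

gg-gg-gg-gg-gg-gg-gg-gg

s(k+1) = s(k)·-·s(k) — each term doubles the last with '-' between the halves.
So the next term is two copies of gg-gg-gg-gg with '-' between the halves.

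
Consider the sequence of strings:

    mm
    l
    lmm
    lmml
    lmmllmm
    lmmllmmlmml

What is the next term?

lmmllmmlmmllmmllmm

Each term (from the third on) is the previous term followed by the one before it: term 3 = l·mm = lmm.
The next term joins lmmllmmlmml and lmmllmm.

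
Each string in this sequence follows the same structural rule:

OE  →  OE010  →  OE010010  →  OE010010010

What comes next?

Every step adds 010 to the end: s(k+1) = s(k)·010.
One more step from OE010010010 gives the answer.

OE010010010010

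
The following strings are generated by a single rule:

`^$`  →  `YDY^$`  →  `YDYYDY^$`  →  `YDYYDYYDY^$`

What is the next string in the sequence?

Each term is the previous one with YDY prepended.
Applying this once more to YDYYDYYDY^$:

YDYYDYYDYYDY^$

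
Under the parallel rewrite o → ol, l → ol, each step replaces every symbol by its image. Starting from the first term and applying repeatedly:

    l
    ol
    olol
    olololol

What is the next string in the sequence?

Rewriting each symbol of olololol: o→ol, l→ol, o→ol, l→ol, o→ol, l→ol, o→ol, l→ol, which concatenates to ol ol ol ol ol ol ol ol.

olololololololol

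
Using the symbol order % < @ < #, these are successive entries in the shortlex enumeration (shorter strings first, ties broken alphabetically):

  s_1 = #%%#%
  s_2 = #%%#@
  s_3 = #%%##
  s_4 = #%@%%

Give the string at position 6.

Stepping forward 2 times from #%@%%: #%@%% → #%@%@, then the target.

#%@%#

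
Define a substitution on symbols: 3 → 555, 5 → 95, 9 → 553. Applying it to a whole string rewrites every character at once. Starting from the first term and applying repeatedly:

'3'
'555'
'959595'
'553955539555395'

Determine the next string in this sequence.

959555555395959555555395959555555395

φ(553955539555395) expands symbol-by-symbol to 95 95 555 553 95 95 95 555 553 95 95 95 555 553 95; joining the 15 pieces gives the next term.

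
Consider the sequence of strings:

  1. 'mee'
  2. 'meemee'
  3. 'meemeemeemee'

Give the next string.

s(k+1) = s(k)·s(k) — each term doubles the last.
So the next term is two copies of meemeemeemee.

meemeemeemeemeemeemeemee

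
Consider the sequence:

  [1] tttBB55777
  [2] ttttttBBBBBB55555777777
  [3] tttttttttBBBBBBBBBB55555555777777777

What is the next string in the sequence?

ttttttttttttBBBBBBBBBBBBBB55555555555777777777777

Term n consists of 3n t's, followed by 4n-2 B's, followed by 3n-1 5's, followed by 3n 7's (n = 1, 2, …).
At n = 4 the blocks have lengths 12, 14, 11, 12.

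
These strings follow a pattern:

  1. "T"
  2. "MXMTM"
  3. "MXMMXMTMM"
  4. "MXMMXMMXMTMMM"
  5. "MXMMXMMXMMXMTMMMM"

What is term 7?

s(k+1) = MXM·s(k)·M, so each term gains MXM as a prefix and M as a suffix.
From MXMMXMMXMMXMTMMMM, 2 further steps: MXMMXMMXMMXMTMMMM → MXMMXMMXMMXMMXMTMMMMM → (answer).

MXMMXMMXMMXMMXMMXMTMMMMMM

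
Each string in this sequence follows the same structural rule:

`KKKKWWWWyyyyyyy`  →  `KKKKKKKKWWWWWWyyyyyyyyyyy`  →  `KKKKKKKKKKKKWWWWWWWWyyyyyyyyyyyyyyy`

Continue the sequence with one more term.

KKKKKKKKKKKKKKKKWWWWWWWWWWyyyyyyyyyyyyyyyyyyy

Each string has the form K^{4n} W^{2n+2} y^{4n+3} (n = 1, 2, …).
For the next term, n = 4, so the run lengths are 16, 10, 19.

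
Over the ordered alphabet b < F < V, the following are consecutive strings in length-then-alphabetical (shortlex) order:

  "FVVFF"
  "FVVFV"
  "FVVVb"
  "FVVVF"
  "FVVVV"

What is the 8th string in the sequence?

VbbbV

Stepping forward 3 times from FVVVV: FVVVV → Vbbbb → VbbbF, then the target.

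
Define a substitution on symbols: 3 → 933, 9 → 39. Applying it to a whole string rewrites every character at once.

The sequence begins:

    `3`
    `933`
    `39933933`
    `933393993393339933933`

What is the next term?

Rewriting the 21 symbols of 933393993393339933933 one by one yields 39 933 933 933 39 933 39 39 933 933 39 933 933 933 39 39 933 933 39 933 933; concatenated:

3993393393339933393993393339933933933393993393339933933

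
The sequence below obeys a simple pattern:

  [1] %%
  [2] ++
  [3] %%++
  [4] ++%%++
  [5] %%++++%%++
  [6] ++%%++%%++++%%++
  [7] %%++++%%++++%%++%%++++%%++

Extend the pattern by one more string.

++%%++%%++++%%++%%++++%%++++%%++%%++++%%++

This is a Fibonacci-style word recurrence s(k) = s(k−2)·s(k−1): e.g. %%·++ = %%++.
Continuing: ++%%++%%++++%%++ · %%++++%%++++%%++%%++++%%++ gives term 8.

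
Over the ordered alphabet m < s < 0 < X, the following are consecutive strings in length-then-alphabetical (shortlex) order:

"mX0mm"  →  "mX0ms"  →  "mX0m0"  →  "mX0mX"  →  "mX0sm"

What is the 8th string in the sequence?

mX0sX

Stepping forward 3 times from mX0sm: mX0sm → mX0ss → mX0s0, then the target.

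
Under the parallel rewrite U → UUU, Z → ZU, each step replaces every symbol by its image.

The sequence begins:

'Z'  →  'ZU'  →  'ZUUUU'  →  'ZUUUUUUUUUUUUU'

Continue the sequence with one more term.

Rewriting the 14 symbols of ZUUUUUUUUUUUUU one by one yields ZU UUU UUU UUU UUU UUU UUU UUU UUU UUU UUU UUU UUU UUU; concatenated:

ZUUUUUUUUUUUUUUUUUUUUUUUUUUUUUUUUUUUUUUUU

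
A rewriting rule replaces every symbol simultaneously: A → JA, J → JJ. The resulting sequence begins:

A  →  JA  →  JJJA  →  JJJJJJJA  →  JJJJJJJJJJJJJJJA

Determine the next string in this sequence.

Rewriting the 16 symbols of JJJJJJJJJJJJJJJA one by one yields JJ JJ JJ JJ JJ JJ JJ JJ JJ JJ JJ JJ JJ JJ JJ JA; concatenated:

JJJJJJJJJJJJJJJJJJJJJJJJJJJJJJJA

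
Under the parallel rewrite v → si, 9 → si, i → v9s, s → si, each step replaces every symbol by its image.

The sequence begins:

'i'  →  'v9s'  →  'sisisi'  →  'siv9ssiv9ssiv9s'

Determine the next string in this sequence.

φ(siv9ssiv9ssiv9s) expands symbol-by-symbol to si v9s si si si si v9s si si si si v9s si si si; joining the 15 pieces gives the next term.

siv9ssisisisiv9ssisisisiv9ssisisi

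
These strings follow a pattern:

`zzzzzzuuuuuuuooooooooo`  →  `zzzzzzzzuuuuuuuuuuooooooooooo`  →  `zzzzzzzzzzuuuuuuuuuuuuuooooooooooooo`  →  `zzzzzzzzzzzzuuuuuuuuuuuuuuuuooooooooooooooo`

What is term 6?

Term n consists of 2n z's, followed by 3n-2 u's, followed by 2n+3 o's, where the shown terms are n = 3, 4, 5, 6.
For term 6, n = 8, so the run lengths are 16, 22, 19.

zzzzzzzzzzzzzzzzuuuuuuuuuuuuuuuuuuuuuuooooooooooooooooooo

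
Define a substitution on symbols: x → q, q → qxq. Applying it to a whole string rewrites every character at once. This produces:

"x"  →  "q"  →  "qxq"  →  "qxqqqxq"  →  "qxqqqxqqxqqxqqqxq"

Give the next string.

φ(qxqqqxqqxqqxqqqxq) expands symbol-by-symbol to qxq q qxq qxq qxq q qxq qxq q qxq qxq q qxq qxq qxq q qxq; joining the 17 pieces gives the next term.

qxqqqxqqxqqxqqqxqqxqqqxqqxqqqxqqxqqxqqqxq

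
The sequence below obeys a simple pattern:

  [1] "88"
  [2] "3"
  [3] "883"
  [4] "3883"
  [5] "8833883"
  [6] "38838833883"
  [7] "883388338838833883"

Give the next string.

From term 3 onward, concatenate the second-to-last term with the last: 88·3 = 883, 3·883 = 3883, …
Continuing: 38838833883 · 883388338838833883 gives term 8.

38838833883883388338838833883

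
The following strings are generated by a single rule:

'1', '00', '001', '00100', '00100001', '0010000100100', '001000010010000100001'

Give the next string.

0010000100100001000010010000100100

From term 3 onward, concatenate the last term with the second-to-last: 00·1 = 001, 001·00 = 00100, …
The next term joins 001000010010000100001 and 0010000100100.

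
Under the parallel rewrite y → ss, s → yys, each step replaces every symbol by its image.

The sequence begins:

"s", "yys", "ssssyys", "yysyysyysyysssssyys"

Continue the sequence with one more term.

Applying the rule to each of the 19 symbols of yysyysyysyysssssyys gives the pieces ss ss yys ss ss yys ss ss yys ss ss yys yys yys yys yys ss ss yys, which concatenate to the answer.

ssssyysssssyysssssyysssssyysyysyysyysyysssssyys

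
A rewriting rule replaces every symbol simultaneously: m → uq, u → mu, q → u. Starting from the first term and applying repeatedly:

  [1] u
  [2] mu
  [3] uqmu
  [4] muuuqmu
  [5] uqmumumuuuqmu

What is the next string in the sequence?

Replace each of the 13 characters of uqmumumuuuqmu in place — mu u uq mu uq mu uq mu mu mu u uq mu — and concatenate.

muuuqmuuqmuuqmumumuuuqmu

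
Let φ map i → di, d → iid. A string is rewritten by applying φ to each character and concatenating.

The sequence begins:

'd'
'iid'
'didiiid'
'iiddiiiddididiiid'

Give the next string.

φ(iiddiiiddididiiid) expands symbol-by-symbol to di di iid iid di di di iid iid di iid di iid di di di iid; joining the 17 pieces gives the next term.

didiiidiiddididiiidiiddiiiddiiiddididiiid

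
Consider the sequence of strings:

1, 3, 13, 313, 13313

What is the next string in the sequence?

31313313

This is a Fibonacci-style word recurrence s(k) = s(k−2)·s(k−1): e.g. 1·3 = 13.
So term 6 is 313·13313.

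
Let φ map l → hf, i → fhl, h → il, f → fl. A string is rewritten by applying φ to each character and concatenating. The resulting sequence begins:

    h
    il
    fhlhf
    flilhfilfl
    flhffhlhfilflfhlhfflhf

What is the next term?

Rewriting the 22 symbols of flhffhlhfilflfhlhfflhf one by one yields fl hf il fl fl il hf il fl fhl hf fl hf fl il hf il fl fl hf il fl; concatenated:

flhfilflflilhfilflfhlhfflhfflilhfilflflhfilfl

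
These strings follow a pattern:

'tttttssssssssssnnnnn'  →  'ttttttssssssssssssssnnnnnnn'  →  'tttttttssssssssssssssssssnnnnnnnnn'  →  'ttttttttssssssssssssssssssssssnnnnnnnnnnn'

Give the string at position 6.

ttttttttttssssssssssssssssssssssssssssssnnnnnnnnnnnnnnn

The n-th term is n+2 t's then 4n-2 s's then 2n-1 n's, where the shown terms are n = 3, 4, 5, 6.
Setting n = 8 gives 10, 30, 15 characters in each block.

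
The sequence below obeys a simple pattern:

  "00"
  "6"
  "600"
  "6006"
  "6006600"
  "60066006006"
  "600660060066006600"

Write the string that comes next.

60066006006600660060066006006

Each term (from the third on) is the previous term followed by the one before it: term 3 = 6·00 = 600.
So term 8 is 600660060066006600·60066006006.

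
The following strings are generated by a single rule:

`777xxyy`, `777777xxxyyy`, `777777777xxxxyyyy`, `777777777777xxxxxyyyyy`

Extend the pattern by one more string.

Each string has the form 7^{3n} x^{n+1} y^{n+1} (n = 1, 2, …).
At n = 5 the blocks have lengths 15, 6, 6.

777777777777777xxxxxxyyyyyy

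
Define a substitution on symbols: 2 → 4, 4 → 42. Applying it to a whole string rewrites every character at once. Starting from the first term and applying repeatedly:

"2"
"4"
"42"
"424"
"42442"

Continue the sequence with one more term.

42442424

Expanding 42442: 4→42, 2→4, 4→42, 4→42, 2→4. Concatenated: 42 4 42 42 4.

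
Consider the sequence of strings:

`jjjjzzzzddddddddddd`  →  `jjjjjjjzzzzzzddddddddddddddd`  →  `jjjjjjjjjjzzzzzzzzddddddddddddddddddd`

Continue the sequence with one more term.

jjjjjjjjjjjjjzzzzzzzzzzddddddddddddddddddddddd

Reading off run lengths: j runs 4, 7, 10; z runs 4, 6, 8; d runs 11, 15, 19 — each is linear in n, where the shown terms are n = 2, 3, 4.
For the next term, n = 5, so the run lengths are 13, 10, 23.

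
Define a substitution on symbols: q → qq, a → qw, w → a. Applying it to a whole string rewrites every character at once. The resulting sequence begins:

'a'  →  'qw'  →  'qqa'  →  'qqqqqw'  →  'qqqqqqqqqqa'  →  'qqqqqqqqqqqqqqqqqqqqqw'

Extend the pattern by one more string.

Rewriting the 22 symbols of qqqqqqqqqqqqqqqqqqqqqw one by one yields qq qq qq qq qq qq qq qq qq qq qq qq qq qq qq qq qq qq qq qq qq a; concatenated:

qqqqqqqqqqqqqqqqqqqqqqqqqqqqqqqqqqqqqqqqqqa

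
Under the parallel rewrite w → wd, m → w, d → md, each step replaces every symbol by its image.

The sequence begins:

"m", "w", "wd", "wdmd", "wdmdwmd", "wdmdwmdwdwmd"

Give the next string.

Expanding wdmdwmdwdwmd: w→wd, d→md, m→w, d→md, w→wd, m→w, d→md, w→wd, d→md, w→wd, m→w, d→md. Concatenated: wd md w md wd w md wd md wd w md.

wdmdwmdwdwmdwdmdwdwmd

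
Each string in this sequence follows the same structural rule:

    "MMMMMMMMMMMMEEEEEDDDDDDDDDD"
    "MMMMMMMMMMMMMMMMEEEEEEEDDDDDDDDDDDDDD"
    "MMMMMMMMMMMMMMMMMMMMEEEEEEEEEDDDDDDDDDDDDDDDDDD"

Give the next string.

Each string has the form M^{4n} E^{2n-1} D^{4n-2}, where the shown terms are n = 3, 4, 5.
At n = 6 the blocks have lengths 24, 11, 22.

MMMMMMMMMMMMMMMMMMMMMMMMEEEEEEEEEEEDDDDDDDDDDDDDDDDDDDDDD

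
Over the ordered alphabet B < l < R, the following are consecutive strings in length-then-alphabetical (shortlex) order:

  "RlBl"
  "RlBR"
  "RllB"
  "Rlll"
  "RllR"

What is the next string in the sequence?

Treat RllR as a base-3 numeral over the given alphabet and add one, carrying through any trailing R's.

RlRB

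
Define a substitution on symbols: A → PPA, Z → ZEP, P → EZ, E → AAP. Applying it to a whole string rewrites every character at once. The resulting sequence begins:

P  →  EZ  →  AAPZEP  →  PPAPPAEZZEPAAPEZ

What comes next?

Replace each of the 16 characters of PPAPPAEZZEPAAPEZ in place — EZ EZ PPA EZ EZ PPA AAP ZEP ZEP AAP EZ PPA PPA EZ AAP ZEP — and concatenate.

EZEZPPAEZEZPPAAAPZEPZEPAAPEZPPAPPAEZAAPZEP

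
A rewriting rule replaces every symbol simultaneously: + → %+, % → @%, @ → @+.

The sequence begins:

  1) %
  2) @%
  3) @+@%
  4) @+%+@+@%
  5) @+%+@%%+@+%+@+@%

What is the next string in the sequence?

Applying the rule to each of the 16 symbols of @+%+@%%+@+%+@+@% gives the pieces @+ %+ @% %+ @+ @% @% %+ @+ %+ @% %+ @+ %+ @+ @%, which concatenate to the answer.

@+%+@%%+@+@%@%%+@+%+@%%+@+%+@+@%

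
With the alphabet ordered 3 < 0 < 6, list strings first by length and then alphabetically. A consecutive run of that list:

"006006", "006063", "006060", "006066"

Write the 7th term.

Continuing the enumeration 3 steps past 006066: 006066 → 006633 → 006630 → (answer).

006636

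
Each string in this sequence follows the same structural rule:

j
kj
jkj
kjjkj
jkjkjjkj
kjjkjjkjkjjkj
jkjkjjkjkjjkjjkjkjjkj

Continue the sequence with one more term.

kjjkjjkjkjjkjjkjkjjkjkjjkjjkjkjjkj

This is a Fibonacci-style word recurrence s(k) = s(k−2)·s(k−1): e.g. j·kj = jkj.
So term 8 is kjjkjjkjkjjkj·jkjkjjkjkjjkjjkjkjjkj.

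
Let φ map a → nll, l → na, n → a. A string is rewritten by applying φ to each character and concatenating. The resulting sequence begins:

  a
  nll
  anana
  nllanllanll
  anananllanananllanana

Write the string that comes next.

nllanllanllanananllanllanllanananllanllanll

φ(anananllanananllanana) expands symbol-by-symbol to nll a nll a nll a na na nll a nll a nll a na na nll a nll a nll; joining the 21 pieces gives the next term.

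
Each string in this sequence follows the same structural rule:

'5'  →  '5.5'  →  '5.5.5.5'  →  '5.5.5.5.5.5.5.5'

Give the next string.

5.5.5.5.5.5.5.5.5.5.5.5.5.5.5.5

Every step duplicates the string with '.' between the halves.
So the next term is two copies of 5.5.5.5.5.5.5.5 with '.' between the halves.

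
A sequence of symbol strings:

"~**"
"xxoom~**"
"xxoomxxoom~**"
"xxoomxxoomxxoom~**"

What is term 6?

The strings grow by a fixed prefix xxoom each time.
From xxoomxxoomxxoom~**, 2 further steps: xxoomxxoomxxoom~** → xxoomxxoomxxoomxxoom~** → (answer).

xxoomxxoomxxoomxxoomxxoom~**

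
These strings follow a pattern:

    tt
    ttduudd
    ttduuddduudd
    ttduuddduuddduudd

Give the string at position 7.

ttduuddduuddduuddduuddduuddduudd

Every step adds duudd to the end: s(k+1) = s(k)·duudd.
From ttduuddduuddduudd, 3 further steps: ttduuddduuddduudd → ttduuddduuddduuddduudd → ttduuddduuddduuddduuddduudd → (answer).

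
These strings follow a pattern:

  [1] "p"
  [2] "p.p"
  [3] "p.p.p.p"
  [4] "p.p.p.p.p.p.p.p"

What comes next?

Every step duplicates the string with '.' between the halves.
So the next term is two copies of p.p.p.p.p.p.p.p with '.' between the halves.

p.p.p.p.p.p.p.p.p.p.p.p.p.p.p.p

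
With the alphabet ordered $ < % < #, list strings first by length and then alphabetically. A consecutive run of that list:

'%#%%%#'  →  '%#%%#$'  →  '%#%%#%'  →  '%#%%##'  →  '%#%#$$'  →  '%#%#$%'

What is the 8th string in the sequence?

Advancing 2 positions from %#%#$% through %#%#$% → %#%#$# reaches term 8.

%#%#%$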